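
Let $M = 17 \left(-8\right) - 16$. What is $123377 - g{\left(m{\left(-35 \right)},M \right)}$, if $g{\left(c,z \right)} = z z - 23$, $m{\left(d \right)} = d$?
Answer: $100296$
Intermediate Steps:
$M = -152$ ($M = -136 - 16 = -152$)
$g{\left(c,z \right)} = -23 + z^{2}$ ($g{\left(c,z \right)} = z^{2} - 23 = -23 + z^{2}$)
$123377 - g{\left(m{\left(-35 \right)},M \right)} = 123377 - \left(-23 + \left(-152\right)^{2}\right) = 123377 - \left(-23 + 23104\right) = 123377 - 23081 = 100296$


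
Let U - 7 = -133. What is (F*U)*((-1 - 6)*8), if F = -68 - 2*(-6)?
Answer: -395136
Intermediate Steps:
U = -126 (U = 7 - 133 = -126)
F = -56 (F = -68 - 1*(-12) = -68 + 12 = -56)
(F*U)*((-1 - 6)*8) = (-56*(-126))*((-1 - 6)*8) = 7056*(-7*8) = 7056*(-56) = -395136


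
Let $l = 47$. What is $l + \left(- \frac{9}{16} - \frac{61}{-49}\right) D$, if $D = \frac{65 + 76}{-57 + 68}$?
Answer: $\frac{480763}{8624} \approx 55.747$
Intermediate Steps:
$D = \frac{141}{11} \approx 12.818$
$l + \left(- \frac{9}{16} - \frac{61}{-49}\right) D = 47 + \left(- \frac{9}{16} - \frac{61}{-49}\right) \frac{141}{11} = 47 + \left(\left(-9\right) \frac{1}{16} - - \frac{61}{49}\right) \frac{141}{11} = 47 + \left(- \frac{9}{16} + \frac{61}{49}\right) \frac{141}{11} = 47 + \frac{535}{784} \cdot \frac{141}{11} = 47 + \frac{75435}{8624} = \frac{480763}{8624}$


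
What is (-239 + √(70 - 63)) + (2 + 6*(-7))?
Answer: -279 + √7 ≈ -276.35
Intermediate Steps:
(-239 + √(70 - 63)) + (2 + 6*(-7)) = (-239 + √7) + (2 - 42) = (-239 + √7) - 40 = -279 + √7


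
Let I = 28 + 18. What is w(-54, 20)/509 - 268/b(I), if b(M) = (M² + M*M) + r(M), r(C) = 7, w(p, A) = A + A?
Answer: 33148/2157651 ≈ 0.015363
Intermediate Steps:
w(p, A) = 2*A
I = 46
b(M) = 7 + 2*M² (b(M) = (M² + M*M) + 7 = (M² + M²) + 7 = 2*M² + 7 = 7 + 2*M²)
w(-54, 20)/509 - 268/b(I) = (2*20)/509 - 268/(7 + 2*46²) = 40*(1/509) - 268/(7 + 2*2116) = 40/509 - 268/(7 + 4232) = 40/509 - 268/4239 = 33148/2157651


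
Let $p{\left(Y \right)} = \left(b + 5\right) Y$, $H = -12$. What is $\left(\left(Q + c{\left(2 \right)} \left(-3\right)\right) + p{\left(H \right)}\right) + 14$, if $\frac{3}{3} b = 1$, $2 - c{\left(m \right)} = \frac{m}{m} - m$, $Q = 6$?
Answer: $-61$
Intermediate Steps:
$c{\left(m \right)} = 1 + m$ ($c{\left(m \right)} = 2 - \left(\frac{m}{m} - m\right) = 2 - \left(1 - m\right) = 2 + \left(-1 + m\right) = 1 + m$)
$b = 1$
$p{\left(Y \right)} = 6 Y$ ($p{\left(Y \right)} = \left(1 + 5\right) Y = 6 Y$)
$\left(\left(Q + c{\left(2 \right)} \left(-3\right)\right) + p{\left(H \right)}\right) + 14 = \left(\left(6 + \left(1 + 2\right) \left(-3\right)\right) + 6 \left(-12\right)\right) + 14 = \left(\left(6 + 3 \left(-3\right)\right) - 72\right) + 14 = \left(\left(6 - 9\right) - 72\right) + 14 = \left(-3 - 72\right) + 14 = -75 + 14 = -61$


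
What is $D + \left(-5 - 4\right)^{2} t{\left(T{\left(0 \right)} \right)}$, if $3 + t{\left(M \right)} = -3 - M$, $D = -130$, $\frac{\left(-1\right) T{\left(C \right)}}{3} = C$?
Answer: $-616$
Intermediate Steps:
$T{\left(C \right)} = - 3 C$
$t{\left(M \right)} = -6 - M$ ($t{\left(M \right)} = -3 - \left(3 + M\right) = -6 - M$)
$D + \left(-5 - 4\right)^{2} t{\left(T{\left(0 \right)} \right)} = -130 + \left(-5 - 4\right)^{2} \left(-6 - \left(-3\right) 0\right) = -130 + \left(-5 - 4\right)^{2} \left(-6 - 0\right) = -130 + \left(-9\right)^{2} \left(-6 + 0\right) = -130 + 81 \left(-6\right) = -130 - 486 = -616$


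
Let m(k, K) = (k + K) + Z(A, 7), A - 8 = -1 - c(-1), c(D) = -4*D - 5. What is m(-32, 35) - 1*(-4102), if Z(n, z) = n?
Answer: 4113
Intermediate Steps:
c(D) = -5 - 4*D
A = 8 (A = 8 + (-1 - (-5 - 4*(-1))) = 8 + (-1 - (-5 + 4)) = 8 + (-1 - 1*(-1)) = 8 + (-1 + 1) = 8 + 0 = 8)
m(k, K) = 8 + K + k (m(k, K) = (k + K) + 8 = (K + k) + 8 = 8 + K + k)
m(-32, 35) - 1*(-4102) = (8 + 35 - 32) - 1*(-4102) = 11 + 4102 = 4113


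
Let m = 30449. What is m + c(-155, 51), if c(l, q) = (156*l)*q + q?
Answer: -1202680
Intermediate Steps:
c(l, q) = q + 156*l*q (c(l, q) = 156*l*q + q = q + 156*l*q)
m + c(-155, 51) = 30449 + 51*(1 + 156*(-155)) = 30449 + 51*(1 - 24180) = 30449 + 51*(-24179) = 30449 - 1233129 = -1202680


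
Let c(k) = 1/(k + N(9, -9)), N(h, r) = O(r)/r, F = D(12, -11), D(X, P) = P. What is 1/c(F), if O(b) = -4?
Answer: -95/9 ≈ -10.556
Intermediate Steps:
F = -11
N(h, r) = -4/r
c(k) = 1/(4/9 + k) (c(k) = 1/(k - 4/(-9)) = 1/(k - 4*(-1/9)) = 1/(k + 4/9) = 1/(4/9 + k))
1/c(F) = 1/(9/(4 + 9*(-11))) = 1/(9/(4 - 99)) = 1/(9/(-95)) = 1/(9*(-1/95)) = 1/(-9/95) = -95/9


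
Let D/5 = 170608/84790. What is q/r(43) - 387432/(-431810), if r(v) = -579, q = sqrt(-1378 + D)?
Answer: 193716/215905 - I*sqrt(98345869082)/4909341 ≈ 0.89723 - 0.063879*I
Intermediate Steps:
D = 85304/8479 (D = 5*(170608/84790) = 5*(170608*(1/84790)) = 5*(85304/42395) = 85304/8479 ≈ 10.061)
q = I*sqrt(98345869082)/8479 (q = sqrt(-1378 + 85304/8479) = sqrt(-11598758/8479) = I*sqrt(98345869082)/8479 ≈ 36.986*I)
q/r(43) - 387432/(-431810) = (I*sqrt(98345869082)/8479)/(-579) - 387432/(-431810) = (I*sqrt(98345869082)/8479)*(-1/579) - 387432*(-1/431810) = -I*sqrt(98345869082)/4909341 + 193716/215905 = 193716/215905 - I*sqrt(98345869082)/4909341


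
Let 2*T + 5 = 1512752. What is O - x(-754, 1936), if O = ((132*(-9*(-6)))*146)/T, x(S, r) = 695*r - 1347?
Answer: -225932399095/168083 ≈ -1.3442e+6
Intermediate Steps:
T = 1512747/2 (T = -5/2 + (½)*1512752 = -5/2 + 756376 = 1512747/2 ≈ 7.5637e+5)
x(S, r) = -1347 + 695*r
O = 231264/168083 (O = ((132*(-9*(-6)))*146)/(1512747/2) = ((132*54)*146)*(2/1512747) = (7128*146)*(2/1512747) = 1040688*(2/1512747) = 231264/168083 ≈ 1.3759)
O - x(-754, 1936) = 231264/168083 - (-1347 + 695*1936) = 231264/168083 - (-1347 + 1345520) = 231264/168083 - 1*1344173 = 231264/168083 - 1344173 = -225932399095/168083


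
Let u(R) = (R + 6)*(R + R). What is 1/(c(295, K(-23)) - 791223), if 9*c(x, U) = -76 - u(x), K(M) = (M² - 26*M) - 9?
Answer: -3/2432891 ≈ -1.2331e-6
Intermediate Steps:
K(M) = -9 + M² - 26*M
u(R) = 2*R*(6 + R) (u(R) = (6 + R)*(2*R) = 2*R*(6 + R))
c(x, U) = -76/9 - 2*x*(6 + x)/9 (c(x, U) = (-76 - 2*x*(6 + x))/9 = -76/9 - 2*x*(6 + x)/9)
1/(c(295, K(-23)) - 791223) = 1/((-76/9 - 2/9*295*(6 + 295)) - 791223) = 1/((-76/9 - 2/9*295*301) - 791223) = 1/((-76/9 - 177590/9) - 791223) = 1/(-59222/3 - 791223) = 1/(-2432891/3) = -3/2432891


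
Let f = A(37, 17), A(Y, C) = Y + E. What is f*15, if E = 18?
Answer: 825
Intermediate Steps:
A(Y, C) = 18 + Y (A(Y, C) = Y + 18 = 18 + Y)
f = 55 (f = 18 + 37 = 55)
f*15 = 55*15 = 825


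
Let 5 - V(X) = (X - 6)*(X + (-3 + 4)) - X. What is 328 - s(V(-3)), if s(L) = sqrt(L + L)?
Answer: 328 - 4*I*sqrt(2) ≈ 328.0 - 5.6569*I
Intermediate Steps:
V(X) = 5 + X - (1 + X)*(-6 + X) (V(X) = 5 - ((X - 6)*(X + (-3 + 4)) - X) = 5 - ((-6 + X)*(X + 1) - X) = 5 - ((-6 + X)*(1 + X) - X) = 5 - ((1 + X)*(-6 + X) - X) = 5 - (-X + (1 + X)*(-6 + X)) = 5 + (X - (1 + X)*(-6 + X)) = 5 + X - (1 + X)*(-6 + X))
s(L) = sqrt(2)*sqrt(L) (s(L) = sqrt(2*L) = sqrt(2)*sqrt(L))
328 - s(V(-3)) = 328 - sqrt(2)*sqrt(11 - 1*(-3)**2 + 6*(-3)) = 328 - sqrt(2)*sqrt(11 - 1*9 - 18) = 328 - sqrt(2)*sqrt(11 - 9 - 18) = 328 - sqrt(2)*sqrt(-16) = 328 - sqrt(2)*4*I = 328 - 4*I*sqrt(2)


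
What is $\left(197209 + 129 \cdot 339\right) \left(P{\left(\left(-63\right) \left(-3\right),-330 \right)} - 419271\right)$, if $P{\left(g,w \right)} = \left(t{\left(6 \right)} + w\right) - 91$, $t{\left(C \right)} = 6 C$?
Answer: $-101111916640$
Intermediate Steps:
$P{\left(g,w \right)} = -55 + w$ ($P{\left(g,w \right)} = \left(6 \cdot 6 + w\right) - 91 = \left(36 + w\right) - 91 = -55 + w$)
$\left(197209 + 129 \cdot 339\right) \left(P{\left(\left(-63\right) \left(-3\right),-330 \right)} - 419271\right) = \left(197209 + 129 \cdot 339\right) \left(\left(-55 - 330\right) - 419271\right) = \left(197209 + 43731\right) \left(-385 - 419271\right) = 240940 \left(-419656\right) = -101111916640$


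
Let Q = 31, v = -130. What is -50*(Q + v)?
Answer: 4950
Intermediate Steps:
-50*(Q + v) = -50*(31 - 130) = -50*(-99) = 4950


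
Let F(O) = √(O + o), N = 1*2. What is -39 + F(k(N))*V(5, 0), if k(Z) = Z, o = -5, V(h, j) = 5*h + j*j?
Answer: -39 + 25*I*√3 ≈ -39.0 + 43.301*I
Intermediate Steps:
V(h, j) = j² + 5*h (V(h, j) = 5*h + j² = j² + 5*h)
N = 2
F(O) = √(-5 + O) (F(O) = √(O - 5) = √(-5 + O))
-39 + F(k(N))*V(5, 0) = -39 + √(-5 + 2)*(0² + 5*5) = -39 + √(-3)*(0 + 25) = -39 + (I*√3)*25 = -39 + 25*I*√3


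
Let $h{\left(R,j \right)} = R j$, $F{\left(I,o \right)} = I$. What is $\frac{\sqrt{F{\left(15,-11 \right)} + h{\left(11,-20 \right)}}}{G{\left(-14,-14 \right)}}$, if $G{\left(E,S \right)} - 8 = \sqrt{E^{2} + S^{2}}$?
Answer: $- \frac{i \sqrt{205}}{41} + \frac{7 i \sqrt{410}}{164} \approx 0.51505 i$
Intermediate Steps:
$G{\left(E,S \right)} = 8 + \sqrt{E^{2} + S^{2}}$
$\frac{\sqrt{F{\left(15,-11 \right)} + h{\left(11,-20 \right)}}}{G{\left(-14,-14 \right)}} = \frac{\sqrt{15 + 11 \left(-20\right)}}{8 + \sqrt{\left(-14\right)^{2} + \left(-14\right)^{2}}} = \frac{\sqrt{15 - 220}}{8 + \sqrt{196 + 196}} = \frac{\sqrt{-205}}{8 + \sqrt{392}} = \frac{i \sqrt{205}}{8 + 14 \sqrt{2}}$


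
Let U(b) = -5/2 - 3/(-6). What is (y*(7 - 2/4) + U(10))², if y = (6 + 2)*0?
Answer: 4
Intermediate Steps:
y = 0 (y = 8*0 = 0)
U(b) = -2 (U(b) = -5*½ - 3*(-⅙) = -5/2 + ½ = -2)
(y*(7 - 2/4) + U(10))² = (0*(7 - 2/4) - 2)² = (0*(7 - 2*¼) - 2)² = (0*(7 - ½) - 2)² = (0*(13/2) - 2)² = (0 - 2)² = (-2)² = 4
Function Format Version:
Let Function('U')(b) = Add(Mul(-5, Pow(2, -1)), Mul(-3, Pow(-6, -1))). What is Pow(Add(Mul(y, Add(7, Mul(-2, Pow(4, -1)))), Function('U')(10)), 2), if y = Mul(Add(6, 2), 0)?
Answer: 4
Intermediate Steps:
y = 0 (y = Mul(8, 0) = 0)
Function('U')(b) = -2 (Function('U')(b) = Add(Mul(-5, Rational(1, 2)), Mul(-3, Rational(-1, 6))) = Add(Rational(-5, 2), Rational(1, 2)) = -2)
Pow(Add(Mul(y, Add(7, Mul(-2, Pow(4, -1)))), Function('U')(10)), 2) = Pow(Add(Mul(0, Add(7, Mul(-2, Pow(4, -1)))), -2), 2) = Pow(Add(Mul(0, Add(7, Mul(-2, Rational(1, 4)))), -2), 2) = Pow(Add(Mul(0, Add(7, Rational(-1, 2))), -2), 2) = Pow(Add(Mul(0, Rational(13, 2)), -2), 2) = Pow(Add(0, -2), 2) = Pow(-2, 2) = 4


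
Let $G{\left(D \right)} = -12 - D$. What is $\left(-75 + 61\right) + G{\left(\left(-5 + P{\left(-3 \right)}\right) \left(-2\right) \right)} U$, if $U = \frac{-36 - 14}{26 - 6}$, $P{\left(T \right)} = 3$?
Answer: $26$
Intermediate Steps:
$U = - \frac{5}{2}$ ($U = - \frac{50}{20} = \left(-50\right) \frac{1}{20} = - \frac{5}{2} \approx -2.5$)
$\left(-75 + 61\right) + G{\left(\left(-5 + P{\left(-3 \right)}\right) \left(-2\right) \right)} U = \left(-75 + 61\right) + \left(-12 - \left(-5 + 3\right) \left(-2\right)\right) \left(- \frac{5}{2}\right) = -14 + \left(-12 - \left(-2\right) \left(-2\right)\right) \left(- \frac{5}{2}\right) = -14 + \left(-12 - 4\right) \left(- \frac{5}{2}\right) = -14 - -40 = -14 + 40 = 26$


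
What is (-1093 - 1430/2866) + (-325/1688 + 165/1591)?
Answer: -4208646615587/3848476264 ≈ -1093.6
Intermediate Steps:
(-1093 - 1430/2866) + (-325/1688 + 165/1591) = (-1093 - 1430*1/2866) + (-325*1/1688 + 165*(1/1591)) = (-1093 - 715/1433) + (-325/1688 + 165/1591) = -1566984/1433 - 238555/2685608 = -4208646615587/3848476264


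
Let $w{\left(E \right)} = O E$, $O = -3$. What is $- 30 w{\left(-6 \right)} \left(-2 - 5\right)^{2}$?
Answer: $-26460$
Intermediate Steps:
$w{\left(E \right)} = - 3 E$
$- 30 w{\left(-6 \right)} \left(-2 - 5\right)^{2} = - 30 \left(\left(-3\right) \left(-6\right)\right) \left(-2 - 5\right)^{2} = \left(-30\right) 18 \left(-7\right)^{2} = \left(-540\right) 49 = -26460$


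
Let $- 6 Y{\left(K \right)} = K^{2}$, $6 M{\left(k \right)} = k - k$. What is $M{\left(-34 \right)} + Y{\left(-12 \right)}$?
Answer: $-24$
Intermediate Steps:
$M{\left(k \right)} = 0$ ($M{\left(k \right)} = \frac{k - k}{6} = \frac{1}{6} \cdot 0 = 0$)
$Y{\left(K \right)} = - \frac{K^{2}}{6}$
$M{\left(-34 \right)} + Y{\left(-12 \right)} = 0 - \frac{\left(-12\right)^{2}}{6} = 0 - 24 = -24$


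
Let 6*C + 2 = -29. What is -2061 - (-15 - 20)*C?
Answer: -13451/6 ≈ -2241.8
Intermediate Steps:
C = -31/6 (C = -1/3 + (1/6)*(-29) = -1/3 - 29/6 = -31/6 ≈ -5.1667)
-2061 - (-15 - 20)*C = -2061 - (-15 - 20)*(-31)/6 = -2061 - (-35)*(-31)/6 = -2061 - 1*1085/6 = -2061 - 1085/6 = -13451/6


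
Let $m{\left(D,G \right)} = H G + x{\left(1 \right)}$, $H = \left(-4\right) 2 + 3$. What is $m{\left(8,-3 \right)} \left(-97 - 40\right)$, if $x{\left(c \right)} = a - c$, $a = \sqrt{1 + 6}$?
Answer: $-1918 - 137 \sqrt{7} \approx -2280.5$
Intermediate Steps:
$H = -5$ ($H = -8 + 3 = -5$)
$a = \sqrt{7} \approx 2.6458$
$x{\left(c \right)} = \sqrt{7} - c$
$m{\left(D,G \right)} = -1 + \sqrt{7} - 5 G$ ($m{\left(D,G \right)} = - 5 G + \left(\sqrt{7} - 1\right) = - 5 G - \left(1 - \sqrt{7}\right) = -1 + \sqrt{7} - 5 G$)
$m{\left(8,-3 \right)} \left(-97 - 40\right) = \left(-1 + \sqrt{7} - -15\right) \left(-97 - 40\right) = \left(-1 + \sqrt{7} + 15\right) \left(-137\right) = \left(14 + \sqrt{7}\right) \left(-137\right) = -1918 - 137 \sqrt{7}$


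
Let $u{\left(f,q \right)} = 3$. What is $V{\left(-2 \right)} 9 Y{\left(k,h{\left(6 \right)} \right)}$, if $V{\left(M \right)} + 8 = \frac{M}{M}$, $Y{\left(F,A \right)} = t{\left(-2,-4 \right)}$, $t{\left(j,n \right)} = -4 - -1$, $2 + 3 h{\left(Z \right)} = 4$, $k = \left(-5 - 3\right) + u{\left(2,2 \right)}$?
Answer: $189$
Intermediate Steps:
$k = -5$ ($k = \left(-5 - 3\right) + 3 = -8 + 3 = -5$)
$h{\left(Z \right)} = \frac{2}{3}$ ($h{\left(Z \right)} = - \frac{2}{3} + \frac{1}{3} \cdot 4 = - \frac{2}{3} + \frac{4}{3} = \frac{2}{3}$)
$t{\left(j,n \right)} = -3$ ($t{\left(j,n \right)} = -4 + 1 = -3$)
$Y{\left(F,A \right)} = -3$
$V{\left(M \right)} = -7$ ($V{\left(M \right)} = -8 + \frac{M}{M} = -8 + 1 = -7$)
$V{\left(-2 \right)} 9 Y{\left(k,h{\left(6 \right)} \right)} = \left(-7\right) 9 \left(-3\right) = \left(-63\right) \left(-3\right) = 189$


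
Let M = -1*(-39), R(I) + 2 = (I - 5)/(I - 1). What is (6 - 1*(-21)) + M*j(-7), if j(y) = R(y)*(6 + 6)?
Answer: -207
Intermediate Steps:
R(I) = -2 + (-5 + I)/(-1 + I) (R(I) = -2 + (I - 5)/(I - 1) = -2 + (-5 + I)/(-1 + I))
j(y) = 12*(-3 - y)/(-1 + y) (j(y) = ((-3 - y)/(-1 + y))*(6 + 6) = ((-3 - y)/(-1 + y))*12 = 12*(-3 - y)/(-1 + y))
M = 39
(6 - 1*(-21)) + M*j(-7) = (6 - 1*(-21)) + 39*(12*(-3 - 1*(-7))/(-1 - 7)) = (6 + 21) + 39*(12*(-3 + 7)/(-8)) = 27 + 39*(12*(-1/8)*4) = 27 + 39*(-6) = 27 - 234 = -207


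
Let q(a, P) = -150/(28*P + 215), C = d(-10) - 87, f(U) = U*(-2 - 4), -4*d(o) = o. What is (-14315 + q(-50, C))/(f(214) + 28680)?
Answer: -10263805/19642932 ≈ -0.52252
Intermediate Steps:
d(o) = -o/4
f(U) = -6*U (f(U) = U*(-6) = -6*U)
C = -169/2 (C = -1/4*(-10) - 87 = 5/2 - 87 = -169/2 ≈ -84.500)
q(a, P) = -150/(215 + 28*P)
(-14315 + q(-50, C))/(f(214) + 28680) = (-14315 - 150/(215 + 28*(-169/2)))/(-6*214 + 28680) = (-14315 - 150/(215 - 2366))/(-1284 + 28680) = (-14315 - 150/(-2151))/27396 = (-14315 - 150*(-1/2151))*(1/27396) = (-14315 + 50/717)*(1/27396) = -10263805/717*1/27396 = -10263805/19642932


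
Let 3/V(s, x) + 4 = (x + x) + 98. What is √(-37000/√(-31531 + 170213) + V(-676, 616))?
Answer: √(2125213032202 - 250614599794000*√138682)/30648722 ≈ 9.9676*I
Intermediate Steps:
V(s, x) = 3/(94 + 2*x) (V(s, x) = 3/(-4 + ((x + x) + 98)) = 3/(-4 + (2*x + 98)) = 3/(-4 + (98 + 2*x)) = 3/(94 + 2*x))
√(-37000/√(-31531 + 170213) + V(-676, 616)) = √(-37000/√(-31531 + 170213) + 3/(2*(47 + 616))) = √(-37000*√138682/138682 + (3/2)/663) = √(-18500*√138682/69341 + (3/2)*(1/663)) = √(-18500*√138682/69341 + 1/442) = √(1/442 - 18500*√138682/69341)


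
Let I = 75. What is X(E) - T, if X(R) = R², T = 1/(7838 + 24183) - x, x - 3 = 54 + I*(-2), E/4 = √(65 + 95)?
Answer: 78995806/32021 ≈ 2467.0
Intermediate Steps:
E = 16*√10 (E = 4*√(65 + 95) = 4*√160 = 4*(4*√10) = 16*√10 ≈ 50.596)
x = -93 (x = 3 + (54 + 75*(-2)) = 3 + (54 - 150) = 3 - 96 = -93)
T = 2977954/32021 (T = 1/(7838 + 24183) - 1*(-93) = 1/32021 + 93 = 2977954/32021 ≈ 93.000)
X(E) - T = (16*√10)² - 1*2977954/32021 = 2560 - 2977954/32021 = 78995806/32021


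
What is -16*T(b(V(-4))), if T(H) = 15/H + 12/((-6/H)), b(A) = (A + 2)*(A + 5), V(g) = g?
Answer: 56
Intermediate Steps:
b(A) = (2 + A)*(5 + A)
T(H) = -2*H + 15/H (T(H) = 15/H + 12*(-H/6) = 15/H - 2*H = -2*H + 15/H)
-16*T(b(V(-4))) = -16*(-2*(10 + (-4)**2 + 7*(-4)) + 15/(10 + (-4)**2 + 7*(-4))) = -16*(-2*(10 + 16 - 28) + 15/(10 + 16 - 28)) = -16*(-2*(-2) + 15/(-2)) = -16*(4 + 15*(-1/2)) = -16*(4 - 15/2) = -16*(-7/2) = 56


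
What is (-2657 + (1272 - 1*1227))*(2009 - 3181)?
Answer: 3061264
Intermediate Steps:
(-2657 + (1272 - 1*1227))*(2009 - 3181) = (-2657 + (1272 - 1227))*(-1172) = (-2657 + 45)*(-1172) = -2612*(-1172) = 3061264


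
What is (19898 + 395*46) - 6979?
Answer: 31089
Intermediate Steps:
(19898 + 395*46) - 6979 = (19898 + 18170) - 6979 = 38068 - 6979 = 31089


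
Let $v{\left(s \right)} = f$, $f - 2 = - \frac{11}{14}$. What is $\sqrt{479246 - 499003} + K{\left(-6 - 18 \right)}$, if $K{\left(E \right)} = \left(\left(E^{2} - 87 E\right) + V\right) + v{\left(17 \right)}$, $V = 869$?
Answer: $\frac{49479}{14} + i \sqrt{19757} \approx 3534.2 + 140.56 i$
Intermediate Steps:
$f = \frac{17}{14}$ ($f = 2 - \frac{11}{14} = \frac{17}{14} \approx 1.2143$)
$v{\left(s \right)} = \frac{17}{14}$
$K{\left(E \right)} = \frac{12183}{14} + E^{2} - 87 E$ ($K{\left(E \right)} = \left(\left(E^{2} - 87 E\right) + 869\right) + \frac{17}{14} = \left(869 + E^{2} - 87 E\right) + \frac{17}{14} = \frac{12183}{14} + E^{2} - 87 E$)
$\sqrt{479246 - 499003} + K{\left(-6 - 18 \right)} = \sqrt{479246 - 499003} + \left(\frac{12183}{14} + \left(-6 - 18\right)^{2} - 87 \left(-6 - 18\right)\right) = \sqrt{-19757} + \left(\frac{12183}{14} + \left(-6 - 18\right)^{2} - 87 \left(-6 - 18\right)\right) = i \sqrt{19757} + \left(\frac{12183}{14} + \left(-24\right)^{2} - -2088\right) = i \sqrt{19757} + \left(\frac{12183}{14} + 576 + 2088\right) = i \sqrt{19757} + \frac{49479}{14} = \frac{49479}{14} + i \sqrt{19757}$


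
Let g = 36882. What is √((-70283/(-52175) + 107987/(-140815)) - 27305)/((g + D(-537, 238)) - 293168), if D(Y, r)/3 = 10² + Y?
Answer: -I*√2358173147768868116721/75702839485285 ≈ -0.00064147*I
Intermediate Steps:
D(Y, r) = 300 + 3*Y (D(Y, r) = 3*(10² + Y) = 3*(100 + Y) = 300 + 3*Y)
√((-70283/(-52175) + 107987/(-140815)) - 27305)/((g + D(-537, 238)) - 293168) = √((-70283/(-52175) + 107987/(-140815)) - 27305)/((36882 + (300 + 3*(-537))) - 293168) = √((-70283*(-1/52175) + 107987*(-1/140815)) - 27305)/((36882 + (300 - 1611)) - 293168) = √((70283/52175 - 107987/140815) - 27305)/((36882 - 1311) - 293168) = √(852535784/1469404525 - 27305)/(35571 - 293168) = √(-40121238019341/1469404525)/(-257597) = (I*√2358173147768868116721/293880905)*(-1/257597) = -I*√2358173147768868116721/75702839485285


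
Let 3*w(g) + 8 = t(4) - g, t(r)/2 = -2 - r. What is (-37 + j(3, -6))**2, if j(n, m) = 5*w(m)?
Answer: 32761/9 ≈ 3640.1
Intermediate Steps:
t(r) = -4 - 2*r (t(r) = 2*(-2 - r) = -4 - 2*r)
w(g) = -20/3 - g/3 (w(g) = -8/3 + ((-4 - 2*4) - g)/3 = -8/3 + ((-4 - 8) - g)/3 = -8/3 + (-12 - g)/3 = -8/3 + (-4 - g/3) = -20/3 - g/3)
j(n, m) = -100/3 - 5*m/3 (j(n, m) = 5*(-20/3 - m/3) = -100/3 - 5*m/3)
(-37 + j(3, -6))**2 = (-37 + (-100/3 - 5/3*(-6)))**2 = (-37 + (-100/3 + 10))**2 = (-37 - 70/3)**2 = (-181/3)**2 = 32761/9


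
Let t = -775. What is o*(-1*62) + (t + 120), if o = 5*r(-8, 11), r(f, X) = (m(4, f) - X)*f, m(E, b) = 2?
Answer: -22975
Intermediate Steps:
r(f, X) = f*(2 - X) (r(f, X) = (2 - X)*f = f*(2 - X))
o = 360 (o = 5*(-8*(2 - 1*11)) = 5*(-8*(2 - 11)) = 5*(-8*(-9)) = 5*72 = 360)
o*(-1*62) + (t + 120) = 360*(-1*62) + (-775 + 120) = 360*(-62) - 655 = -22320 - 655 = -22975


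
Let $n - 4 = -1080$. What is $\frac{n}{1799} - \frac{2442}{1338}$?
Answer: $- \frac{972141}{401177} \approx -2.4232$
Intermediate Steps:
$n = -1076$ ($n = 4 - 1080 = -1076$)
$\frac{n}{1799} - \frac{2442}{1338} = - \frac{1076}{1799} - \frac{2442}{1338} = \left(-1076\right) \frac{1}{1799} - \frac{407}{223} = - \frac{1076}{1799} - \frac{407}{223} = - \frac{972141}{401177}$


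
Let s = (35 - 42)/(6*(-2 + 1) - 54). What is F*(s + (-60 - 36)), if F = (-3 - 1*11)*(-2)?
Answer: -40271/15 ≈ -2684.7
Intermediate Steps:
F = 28 (F = (-3 - 11)*(-2) = -14*(-2) = 28)
s = 7/60 (s = -7/(6*(-1) - 54) = -7/(-6 - 54) = -7/(-60) = -7*(-1/60) = 7/60 ≈ 0.11667)
F*(s + (-60 - 36)) = 28*(7/60 + (-60 - 36)) = 28*(7/60 - 96) = 28*(-5753/60) = -40271/15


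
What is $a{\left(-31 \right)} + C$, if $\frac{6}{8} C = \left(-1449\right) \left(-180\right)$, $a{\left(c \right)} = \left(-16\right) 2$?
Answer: $347728$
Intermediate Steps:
$a{\left(c \right)} = -32$
$C = 347760$ ($C = \frac{4 \left(\left(-1449\right) \left(-180\right)\right)}{3} = \frac{4}{3} \cdot 260820 = 347760$)
$a{\left(-31 \right)} + C = -32 + 347760 = 347728$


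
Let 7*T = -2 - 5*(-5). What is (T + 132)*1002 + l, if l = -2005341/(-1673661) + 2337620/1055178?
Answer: 279299790766017313/2060345311101 ≈ 1.3556e+5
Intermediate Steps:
T = 23/7 (T = (-2 - 5*(-5))/7 = (-2 + 25)/7 = (⅐)*23 = 23/7 ≈ 3.2857)
l = 1004729188753/294335044443 (l = -2005341*(-1/1673661) + 2337620*(1/1055178) = 668447/557887 + 1168810/527589 = 1004729188753/294335044443 ≈ 3.4136)
(T + 132)*1002 + l = (23/7 + 132)*1002 + 1004729188753/294335044443 = (947/7)*1002 + 1004729188753/294335044443 = 948894/7 + 1004729188753/294335044443 = 279299790766017313/2060345311101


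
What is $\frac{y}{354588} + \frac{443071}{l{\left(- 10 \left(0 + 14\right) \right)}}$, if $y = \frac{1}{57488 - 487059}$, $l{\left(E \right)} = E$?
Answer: $- \frac{8436111813201031}{2665612630590} \approx -3164.8$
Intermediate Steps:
$y = - \frac{1}{429571}$ ($y = \frac{1}{-429571} = - \frac{1}{429571} \approx -2.3279 \cdot 10^{-6}$)
$\frac{y}{354588} + \frac{443071}{l{\left(- 10 \left(0 + 14\right) \right)}} = - \frac{1}{429571 \cdot 354588} + \frac{443071}{\left(-10\right) \left(0 + 14\right)} = \left(- \frac{1}{429571}\right) \frac{1}{354588} + \frac{443071}{\left(-10\right) 14} = - \frac{1}{152320721748} + \frac{443071}{-140} = - \frac{1}{152320721748} + 443071 \left(- \frac{1}{140}\right) = - \frac{1}{152320721748} - \frac{443071}{140} = - \frac{8436111813201031}{2665612630590}$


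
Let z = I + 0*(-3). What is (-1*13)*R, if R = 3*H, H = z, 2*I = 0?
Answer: 0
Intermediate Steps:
I = 0 (I = (1/2)*0 = 0)
z = 0 (z = 0 + 0*(-3) = 0 + 0 = 0)
H = 0
R = 0 (R = 3*0 = 0)
(-1*13)*R = -1*13*0 = -13*0 = 0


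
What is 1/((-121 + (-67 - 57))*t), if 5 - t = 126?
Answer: 1/29645 ≈ 3.3733e-5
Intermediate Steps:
t = -121 (t = 5 - 1*126 = 5 - 126 = -121)
1/((-121 + (-67 - 57))*t) = 1/((-121 + (-67 - 57))*(-121)) = 1/((-121 - 124)*(-121)) = 1/(-245*(-121)) = 1/29645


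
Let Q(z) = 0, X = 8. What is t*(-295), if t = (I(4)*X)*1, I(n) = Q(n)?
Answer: 0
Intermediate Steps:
I(n) = 0
t = 0 (t = (0*8)*1 = 0*1 = 0)
t*(-295) = 0*(-295) = 0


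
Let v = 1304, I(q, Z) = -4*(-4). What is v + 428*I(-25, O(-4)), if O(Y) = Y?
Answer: 8152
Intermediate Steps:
I(q, Z) = 16
v + 428*I(-25, O(-4)) = 1304 + 428*16 = 1304 + 6848 = 8152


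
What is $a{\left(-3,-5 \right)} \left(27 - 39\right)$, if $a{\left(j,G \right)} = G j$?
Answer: $-180$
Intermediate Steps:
$a{\left(-3,-5 \right)} \left(27 - 39\right) = \left(-5\right) \left(-3\right) \left(27 - 39\right) = 15 \left(-12\right) = -180$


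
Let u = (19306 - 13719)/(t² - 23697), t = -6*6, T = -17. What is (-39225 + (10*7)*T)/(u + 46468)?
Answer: -905336415/1040924081 ≈ -0.86974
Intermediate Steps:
t = -36
u = -5587/22401 (u = (19306 - 13719)/((-36)² - 23697) = 5587/(1296 - 23697) = 5587/(-22401) = 5587*(-1/22401) = -5587/22401 ≈ -0.24941)
(-39225 + (10*7)*T)/(u + 46468) = (-39225 + (10*7)*(-17))/(-5587/22401 + 46468) = (-39225 + 70*(-17))/(1040924081/22401) = (-39225 - 1190)*(22401/1040924081) = -40415*22401/1040924081 = -905336415/1040924081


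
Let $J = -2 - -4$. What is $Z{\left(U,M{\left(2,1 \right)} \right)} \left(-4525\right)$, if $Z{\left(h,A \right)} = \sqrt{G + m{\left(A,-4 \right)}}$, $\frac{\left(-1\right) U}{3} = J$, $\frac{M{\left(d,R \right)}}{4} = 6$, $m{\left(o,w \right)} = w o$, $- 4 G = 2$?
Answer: $- \frac{4525 i \sqrt{386}}{2} \approx - 44451.0 i$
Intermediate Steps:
$G = - \frac{1}{2}$ ($G = \left(- \frac{1}{4}\right) 2 = - \frac{1}{2} \approx -0.5$)
$m{\left(o,w \right)} = o w$
$M{\left(d,R \right)} = 24$ ($M{\left(d,R \right)} = 4 \cdot 6 = 24$)
$J = 2$ ($J = -2 + 4 = 2$)
$U = -6$ ($U = \left(-3\right) 2 = -6$)
$Z{\left(h,A \right)} = \sqrt{- \frac{1}{2} - 4 A}$ ($Z{\left(h,A \right)} = \sqrt{- \frac{1}{2} + A \left(-4\right)} = \sqrt{- \frac{1}{2} - 4 A}$)
$Z{\left(U,M{\left(2,1 \right)} \right)} \left(-4525\right) = \frac{\sqrt{-2 - 384}}{2} \left(-4525\right) = \frac{\sqrt{-386}}{2} \left(-4525\right) = \frac{i \sqrt{386}}{2} \left(-4525\right) = - \frac{4525 i \sqrt{386}}{2}$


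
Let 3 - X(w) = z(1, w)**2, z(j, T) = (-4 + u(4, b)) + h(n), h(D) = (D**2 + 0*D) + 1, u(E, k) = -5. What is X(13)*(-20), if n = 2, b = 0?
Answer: 260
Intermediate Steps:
h(D) = 1 + D**2 (h(D) = (D**2 + 0) + 1 = D**2 + 1 = 1 + D**2)
z(j, T) = -4 (z(j, T) = (-4 - 5) + (1 + 2**2) = -9 + (1 + 4) = -9 + 5 = -4)
X(w) = -13 (X(w) = 3 - 1*(-4)**2 = 3 - 1*16 = 3 - 16 = -13)
X(13)*(-20) = -13*(-20) = 260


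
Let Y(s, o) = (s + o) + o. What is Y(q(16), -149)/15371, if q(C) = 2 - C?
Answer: -312/15371 ≈ -0.020298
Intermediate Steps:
Y(s, o) = s + 2*o (Y(s, o) = (o + s) + o = s + 2*o)
Y(q(16), -149)/15371 = ((2 - 1*16) + 2*(-149))/15371 = ((2 - 16) - 298)*(1/15371) = (-14 - 298)*(1/15371) = -312*1/15371 = -312/15371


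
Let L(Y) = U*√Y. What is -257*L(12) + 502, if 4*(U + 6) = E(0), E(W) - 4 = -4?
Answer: 502 + 3084*√3 ≈ 5843.6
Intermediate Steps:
E(W) = 0 (E(W) = 4 - 4 = 0)
U = -6 (U = -6 + (¼)*0 = -6 + 0 = -6)
L(Y) = -6*√Y
-257*L(12) + 502 = -(-1542)*√12 + 502 = -(-1542)*2*√3 + 502 = -(-3084)*√3 + 502 = 3084*√3 + 502 = 502 + 3084*√3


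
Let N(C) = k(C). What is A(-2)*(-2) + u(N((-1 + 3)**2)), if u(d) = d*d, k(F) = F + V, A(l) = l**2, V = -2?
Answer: -4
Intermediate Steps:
k(F) = -2 + F (k(F) = F - 2 = -2 + F)
N(C) = -2 + C
u(d) = d**2
A(-2)*(-2) + u(N((-1 + 3)**2)) = (-2)**2*(-2) + (-2 + (-1 + 3)**2)**2 = 4*(-2) + (-2 + 2**2)**2 = -8 + (-2 + 4)**2 = -8 + 2**2 = -8 + 4 = -4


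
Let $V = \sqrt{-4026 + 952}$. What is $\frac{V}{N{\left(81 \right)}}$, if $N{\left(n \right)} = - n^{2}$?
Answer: $- \frac{i \sqrt{3074}}{6561} \approx - 0.0084505 i$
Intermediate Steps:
$V = i \sqrt{3074}$ ($V = \sqrt{-3074} = i \sqrt{3074} \approx 55.444 i$)
$\frac{V}{N{\left(81 \right)}} = \frac{i \sqrt{3074}}{\left(-1\right) 81^{2}} = \frac{i \sqrt{3074}}{\left(-1\right) 6561} = \frac{i \sqrt{3074}}{-6561} = i \sqrt{3074} \left(- \frac{1}{6561}\right) = - \frac{i \sqrt{3074}}{6561}$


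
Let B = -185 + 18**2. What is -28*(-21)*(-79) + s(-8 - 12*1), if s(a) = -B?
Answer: -46591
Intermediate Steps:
B = 139 (B = -185 + 324 = 139)
s(a) = -139 (s(a) = -1*139 = -139)
-28*(-21)*(-79) + s(-8 - 12*1) = -28*(-21)*(-79) - 139 = 588*(-79) - 139 = -46452 - 139 = -46591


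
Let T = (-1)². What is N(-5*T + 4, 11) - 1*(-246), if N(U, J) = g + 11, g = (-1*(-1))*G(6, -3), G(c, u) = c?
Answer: 263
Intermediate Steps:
T = 1
g = 6 (g = -1*(-1)*6 = 1*6 = 6)
N(U, J) = 17 (N(U, J) = 6 + 11 = 17)
N(-5*T + 4, 11) - 1*(-246) = 17 - 1*(-246) = 17 + 246 = 263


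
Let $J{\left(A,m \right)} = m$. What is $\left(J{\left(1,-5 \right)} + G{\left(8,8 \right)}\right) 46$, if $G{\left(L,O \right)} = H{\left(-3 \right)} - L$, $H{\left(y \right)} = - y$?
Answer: $-460$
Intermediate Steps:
$G{\left(L,O \right)} = 3 - L$ ($G{\left(L,O \right)} = \left(-1\right) \left(-3\right) - L = 3 - L$)
$\left(J{\left(1,-5 \right)} + G{\left(8,8 \right)}\right) 46 = \left(-5 + \left(3 - 8\right)\right) 46 = \left(-5 - 5\right) 46 = \left(-10\right) 46 = -460$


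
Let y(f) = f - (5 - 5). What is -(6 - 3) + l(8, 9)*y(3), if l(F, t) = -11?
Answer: -36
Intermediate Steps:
y(f) = f (y(f) = f - 1*0 = f + 0 = f)
-(6 - 3) + l(8, 9)*y(3) = -(6 - 3) - 11*3 = -1*3 - 33 = -3 - 33 = -36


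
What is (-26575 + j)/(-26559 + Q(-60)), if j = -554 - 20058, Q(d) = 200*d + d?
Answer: 749/613 ≈ 1.2219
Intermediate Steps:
Q(d) = 201*d
j = -20612
(-26575 + j)/(-26559 + Q(-60)) = (-26575 - 20612)/(-26559 + 201*(-60)) = -47187/(-26559 - 12060) = -47187/(-38619) = -47187*(-1/38619) = 749/613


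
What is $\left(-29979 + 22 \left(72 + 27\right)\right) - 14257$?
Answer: $-42058$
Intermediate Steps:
$\left(-29979 + 22 \left(72 + 27\right)\right) - 14257 = \left(-29979 + 22 \cdot 99\right) - 14257 = \left(-29979 + 2178\right) - 14257 = -27801 - 14257 = -42058$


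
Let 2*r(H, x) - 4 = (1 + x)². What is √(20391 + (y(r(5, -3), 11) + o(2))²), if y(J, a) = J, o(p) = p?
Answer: √20427 ≈ 142.92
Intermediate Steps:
r(H, x) = 2 + (1 + x)²/2
√(20391 + (y(r(5, -3), 11) + o(2))²) = √(20391 + ((2 + (1 - 3)²/2) + 2)²) = √(20391 + ((2 + (½)*(-2)²) + 2)²) = √(20391 + ((2 + (½)*4) + 2)²) = √(20391 + ((2 + 2) + 2)²) = √(20391 + (4 + 2)²) = √(20391 + 6²) = √(20391 + 36) = √20427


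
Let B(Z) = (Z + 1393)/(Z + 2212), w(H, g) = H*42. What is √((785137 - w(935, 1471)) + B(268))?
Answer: √286711532255/620 ≈ 863.64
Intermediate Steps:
w(H, g) = 42*H
B(Z) = (1393 + Z)/(2212 + Z)
√((785137 - w(935, 1471)) + B(268)) = √((785137 - 42*935) + (1393 + 268)/(2212 + 268)) = √((785137 - 1*39270) + 1661/2480) = √((785137 - 39270) + (1/2480)*1661) = √(745867 + 1661/2480) = √(1849751821/2480) = √286711532255/620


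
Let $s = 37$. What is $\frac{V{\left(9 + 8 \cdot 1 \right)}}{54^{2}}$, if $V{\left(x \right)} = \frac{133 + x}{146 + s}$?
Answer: $\frac{25}{88938} \approx 0.00028109$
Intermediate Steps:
$V{\left(x \right)} = \frac{133}{183} + \frac{x}{183}$ ($V{\left(x \right)} = \frac{133 + x}{146 + 37} = \frac{133 + x}{183} = \left(133 + x\right) \frac{1}{183} = \frac{133}{183} + \frac{x}{183}$)
$\frac{V{\left(9 + 8 \cdot 1 \right)}}{54^{2}} = \frac{\frac{133}{183} + \frac{9 + 8 \cdot 1}{183}}{54^{2}} = \frac{\frac{133}{183} + \frac{9 + 8}{183}}{2916} = \left(\frac{133}{183} + \frac{1}{183} \cdot 17\right) \frac{1}{2916} = \left(\frac{133}{183} + \frac{17}{183}\right) \frac{1}{2916} = \frac{50}{61} \cdot \frac{1}{2916} = \frac{25}{88938}$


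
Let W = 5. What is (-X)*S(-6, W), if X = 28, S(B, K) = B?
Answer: 168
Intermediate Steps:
(-X)*S(-6, W) = -1*28*(-6) = -28*(-6) = 168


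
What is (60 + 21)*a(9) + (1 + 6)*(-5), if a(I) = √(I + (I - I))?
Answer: 208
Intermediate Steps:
a(I) = √I (a(I) = √(I + 0) = √I)
(60 + 21)*a(9) + (1 + 6)*(-5) = (60 + 21)*√9 + (1 + 6)*(-5) = 81*3 + 7*(-5) = 243 - 35 = 208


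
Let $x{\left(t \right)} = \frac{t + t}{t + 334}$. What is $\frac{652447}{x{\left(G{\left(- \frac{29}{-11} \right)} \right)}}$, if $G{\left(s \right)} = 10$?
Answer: $\frac{56110442}{5} \approx 1.1222 \cdot 10^{7}$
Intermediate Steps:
$x{\left(t \right)} = \frac{2 t}{334 + t}$
$\frac{652447}{x{\left(G{\left(- \frac{29}{-11} \right)} \right)}} = \frac{652447}{2 \cdot 10 \frac{1}{334 + 10}} = \frac{652447}{2 \cdot 10 \cdot \frac{1}{344}} = \frac{652447}{\frac{5}{86}} = 652447 \cdot \frac{86}{5} = \frac{56110442}{5}$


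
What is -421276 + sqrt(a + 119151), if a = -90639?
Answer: -421276 + 36*sqrt(22) ≈ -4.2111e+5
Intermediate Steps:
-421276 + sqrt(a + 119151) = -421276 + sqrt(-90639 + 119151) = -421276 + sqrt(28512) = -421276 + 36*sqrt(22)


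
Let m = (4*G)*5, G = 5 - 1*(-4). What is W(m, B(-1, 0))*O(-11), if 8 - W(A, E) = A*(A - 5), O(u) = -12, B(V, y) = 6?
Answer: 377904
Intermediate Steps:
G = 9 (G = 5 + 4 = 9)
m = 180 (m = (4*9)*5 = 36*5 = 180)
W(A, E) = 8 - A*(-5 + A) (W(A, E) = 8 - A*(A - 5) = 8 - A*(-5 + A))
W(m, B(-1, 0))*O(-11) = (8 - 1*180² + 5*180)*(-12) = (8 - 1*32400 + 900)*(-12) = (8 - 32400 + 900)*(-12) = -31492*(-12) = 377904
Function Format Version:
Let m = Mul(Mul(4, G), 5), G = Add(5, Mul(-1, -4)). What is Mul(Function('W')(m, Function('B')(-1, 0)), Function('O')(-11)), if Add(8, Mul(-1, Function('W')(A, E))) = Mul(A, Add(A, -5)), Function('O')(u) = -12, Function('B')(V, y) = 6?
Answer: 377904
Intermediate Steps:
G = 9 (G = Add(5, 4) = 9)
m = 180 (m = Mul(Mul(4, 9), 5) = Mul(36, 5) = 180)
Function('W')(A, E) = Add(8, Mul(-1, A, Add(-5, A))) (Function('W')(A, E) = Add(8, Mul(-1, Mul(A, Add(A, -5)))) = Add(8, Mul(-1, Mul(A, Add(-5, A)))) = Add(8, Mul(-1, A, Add(-5, A))))
Mul(Function('W')(m, Function('B')(-1, 0)), Function('O')(-11)) = Mul(Add(8, Mul(-1, Pow(180, 2)), Mul(5, 180)), -12) = Mul(Add(8, Mul(-1, 32400), 900), -12) = Mul(Add(8, -32400, 900), -12) = Mul(-31492, -12) = 377904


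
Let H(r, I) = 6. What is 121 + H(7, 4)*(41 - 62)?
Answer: -5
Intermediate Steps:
121 + H(7, 4)*(41 - 62) = 121 + 6*(41 - 62) = 121 + 6*(-21) = 121 - 126 = -5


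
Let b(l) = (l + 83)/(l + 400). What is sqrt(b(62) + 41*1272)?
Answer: sqrt(11131598478)/462 ≈ 228.37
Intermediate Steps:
b(l) = (83 + l)/(400 + l)
sqrt(b(62) + 41*1272) = sqrt((83 + 62)/(400 + 62) + 41*1272) = sqrt(145/462 + 52152) = sqrt(24094369/462) = sqrt(11131598478)/462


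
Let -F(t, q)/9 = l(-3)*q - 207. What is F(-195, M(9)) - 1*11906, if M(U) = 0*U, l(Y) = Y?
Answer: -10043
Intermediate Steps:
M(U) = 0
F(t, q) = 1863 + 27*q (F(t, q) = -9*(-3*q - 207) = -9*(-207 - 3*q) = 1863 + 27*q)
F(-195, M(9)) - 1*11906 = (1863 + 27*0) - 1*11906 = (1863 + 0) - 11906 = 1863 - 11906 = -10043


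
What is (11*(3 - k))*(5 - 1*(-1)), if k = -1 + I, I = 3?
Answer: 66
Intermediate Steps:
k = 2 (k = -1 + 3 = 2)
(11*(3 - k))*(5 - 1*(-1)) = (11*(3 - 1*2))*(5 - 1*(-1)) = (11*(3 - 2))*(5 + 1) = (11*1)*6 = 11*6 = 66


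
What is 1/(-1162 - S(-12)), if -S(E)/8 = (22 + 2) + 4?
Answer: -1/938 ≈ -0.0010661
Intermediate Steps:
S(E) = -224 (S(E) = -8*((22 + 2) + 4) = -8*(24 + 4) = -8*28 = -224)
1/(-1162 - S(-12)) = 1/(-1162 - 1*(-224)) = 1/(-1162 + 224) = 1/(-938) = -1/938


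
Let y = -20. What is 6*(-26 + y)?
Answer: -276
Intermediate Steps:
6*(-26 + y) = 6*(-26 - 20) = 6*(-46) = -276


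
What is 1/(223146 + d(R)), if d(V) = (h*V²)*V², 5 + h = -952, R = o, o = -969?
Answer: -1/843736905638451 ≈ -1.1852e-15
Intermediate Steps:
R = -969
h = -957 (h = -5 - 952 = -957)
d(V) = -957*V⁴ (d(V) = (-957*V²)*V² = -957*V⁴)
1/(223146 + d(R)) = 1/(223146 - 957*(-969)⁴) = 1/(223146 - 957*881647759521) = 1/(223146 - 843736905861597) = 1/(-843736905638451) = -1/843736905638451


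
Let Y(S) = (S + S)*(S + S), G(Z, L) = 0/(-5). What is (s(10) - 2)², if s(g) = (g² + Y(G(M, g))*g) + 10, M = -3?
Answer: 11664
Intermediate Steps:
G(Z, L) = 0 (G(Z, L) = 0*(-⅕) = 0)
Y(S) = 4*S² (Y(S) = (2*S)*(2*S) = 4*S²)
s(g) = 10 + g² (s(g) = (g² + (4*0²)*g) + 10 = (g² + (4*0)*g) + 10 = (g² + 0*g) + 10 = (g² + 0) + 10 = g² + 10 = 10 + g²)
(s(10) - 2)² = ((10 + 10²) - 2)² = ((10 + 100) - 2)² = (110 - 2)² = 108² = 11664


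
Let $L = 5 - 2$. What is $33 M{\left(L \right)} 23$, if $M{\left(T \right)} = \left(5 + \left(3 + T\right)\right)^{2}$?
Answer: $91839$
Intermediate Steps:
$L = 3$ ($L = 5 - 2 = 3$)
$M{\left(T \right)} = \left(8 + T\right)^{2}$
$33 M{\left(L \right)} 23 = 33 \left(8 + 3\right)^{2} \cdot 23 = 33 \cdot 11^{2} \cdot 23 = 33 \cdot 121 \cdot 23 = 3993 \cdot 23 = 91839$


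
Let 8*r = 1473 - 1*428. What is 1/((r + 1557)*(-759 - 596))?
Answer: -8/18293855 ≈ -4.3731e-7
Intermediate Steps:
r = 1045/8 (r = (1473 - 1*428)/8 = (1473 - 428)/8 = (⅛)*1045 = 1045/8 ≈ 130.63)
1/((r + 1557)*(-759 - 596)) = 1/((1045/8 + 1557)*(-759 - 596)) = 1/((13501/8)*(-1355)) = 1/(-18293855/8) = -8/18293855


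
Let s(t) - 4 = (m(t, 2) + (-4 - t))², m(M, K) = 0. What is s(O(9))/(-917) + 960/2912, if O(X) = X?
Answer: 1681/11921 ≈ 0.14101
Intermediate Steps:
s(t) = 4 + (-4 - t)² (s(t) = 4 + (0 + (-4 - t))² = 4 + (-4 - t)²)
s(O(9))/(-917) + 960/2912 = (4 + (4 + 9)²)/(-917) + 960/2912 = (4 + 13²)*(-1/917) + 960*(1/2912) = (4 + 169)*(-1/917) + 30/91 = 173*(-1/917) + 30/91 = -173/917 + 30/91 = 1681/11921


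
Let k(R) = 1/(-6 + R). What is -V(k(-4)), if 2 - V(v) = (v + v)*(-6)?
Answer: -⅘ ≈ -0.80000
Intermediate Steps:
V(v) = 2 + 12*v (V(v) = 2 - (v + v)*(-6) = 2 - 2*v*(-6) = 2 - (-12)*v = 2 + 12*v)
-V(k(-4)) = -(2 + 12/(-6 - 4)) = -(2 + 12/(-10)) = -(2 + 12*(-⅒)) = -(2 - 6/5) = -1*⅘ = -⅘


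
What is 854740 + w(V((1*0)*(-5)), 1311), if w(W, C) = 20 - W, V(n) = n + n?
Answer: 854760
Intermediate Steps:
V(n) = 2*n
854740 + w(V((1*0)*(-5)), 1311) = 854740 + (20 - 2*(1*0)*(-5)) = 854740 + (20 - 2*0*(-5)) = 854740 + (20 - 2*0) = 854740 + (20 - 1*0) = 854740 + (20 + 0) = 854740 + 20 = 854760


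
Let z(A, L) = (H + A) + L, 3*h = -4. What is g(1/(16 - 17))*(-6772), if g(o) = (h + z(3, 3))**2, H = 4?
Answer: -4577872/9 ≈ -5.0865e+5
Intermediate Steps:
h = -4/3 (h = (1/3)*(-4) = -4/3 ≈ -1.3333)
z(A, L) = 4 + A + L (z(A, L) = (4 + A) + L = 4 + A + L)
g(o) = 676/9 (g(o) = (-4/3 + (4 + 3 + 3))**2 = (-4/3 + 10)**2 = (26/3)**2 = 676/9)
g(1/(16 - 17))*(-6772) = (676/9)*(-6772) = -4577872/9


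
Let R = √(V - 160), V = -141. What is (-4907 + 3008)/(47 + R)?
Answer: -89253/2510 + 1899*I*√301/2510 ≈ -35.559 + 13.126*I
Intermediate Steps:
R = I*√301 (R = √(-141 - 160) = √(-301) = I*√301 ≈ 17.349*I)
(-4907 + 3008)/(47 + R) = (-4907 + 3008)/(47 + I*√301) = -1899/(47 + I*√301)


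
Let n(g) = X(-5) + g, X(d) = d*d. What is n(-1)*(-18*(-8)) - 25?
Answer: 3431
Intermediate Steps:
X(d) = d²
n(g) = 25 + g (n(g) = (-5)² + g = 25 + g)
n(-1)*(-18*(-8)) - 25 = (25 - 1)*(-18*(-8)) - 25 = 24*144 - 25 = 3456 - 25 = 3431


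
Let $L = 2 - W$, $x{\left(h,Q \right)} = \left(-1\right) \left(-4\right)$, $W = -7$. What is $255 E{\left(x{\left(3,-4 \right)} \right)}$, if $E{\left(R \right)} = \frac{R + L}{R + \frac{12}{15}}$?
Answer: $\frac{5525}{8} \approx 690.63$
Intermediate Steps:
$x{\left(h,Q \right)} = 4$
$L = 9$ ($L = 2 - -7 = 2 + 7 = 9$)
$E{\left(R \right)} = \frac{9 + R}{\frac{4}{5} + R}$ ($E{\left(R \right)} = \frac{R + 9}{R + \frac{12}{15}} = \frac{9 + R}{R + 12 \cdot \frac{1}{15}} = \frac{9 + R}{R + \frac{4}{5}} = \frac{9 + R}{\frac{4}{5} + R}$)
$255 E{\left(x{\left(3,-4 \right)} \right)} = 255 \frac{5 \left(9 + 4\right)}{4 + 5 \cdot 4} = 255 \cdot 5 \frac{1}{4 + 20} \cdot 13 = 255 \cdot 5 \cdot \frac{1}{24} \cdot 13 = 255 \cdot \frac{65}{24} = \frac{5525}{8}$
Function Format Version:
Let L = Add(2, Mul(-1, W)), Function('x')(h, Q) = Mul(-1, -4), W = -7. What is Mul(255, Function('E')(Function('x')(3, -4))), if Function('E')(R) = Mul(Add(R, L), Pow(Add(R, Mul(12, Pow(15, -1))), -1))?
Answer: Rational(5525, 8) ≈ 690.63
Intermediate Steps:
Function('x')(h, Q) = 4
L = 9 (L = Add(2, Mul(-1, -7)) = Add(2, 7) = 9)
Function('E')(R) = Mul(Pow(Add(Rational(4, 5), R), -1), Add(9, R)) (Function('E')(R) = Mul(Add(R, 9), Pow(Add(R, Mul(12, Pow(15, -1))), -1)) = Mul(Add(9, R), Pow(Add(R, Mul(12, Rational(1, 15))), -1)) = Mul(Add(9, R), Pow(Add(R, Rational(4, 5)), -1)) = Mul(Add(9, R), Pow(Add(Rational(4, 5), R), -1)) = Mul(Pow(Add(Rational(4, 5), R), -1), Add(9, R)))
Mul(255, Function('E')(Function('x')(3, -4))) = Mul(255, Mul(5, Pow(Add(4, Mul(5, 4)), -1), Add(9, 4))) = Mul(255, Mul(5, Pow(Add(4, 20), -1), 13)) = Mul(255, Mul(5, Pow(24, -1), 13)) = Mul(255, Mul(5, Rational(1, 24), 13)) = Mul(255, Rational(65, 24)) = Rational(5525, 8)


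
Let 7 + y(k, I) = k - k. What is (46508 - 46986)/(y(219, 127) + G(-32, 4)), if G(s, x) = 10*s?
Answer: 478/327 ≈ 1.4618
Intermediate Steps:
y(k, I) = -7 (y(k, I) = -7 + (k - k) = -7 + 0 = -7)
(46508 - 46986)/(y(219, 127) + G(-32, 4)) = (46508 - 46986)/(-7 + 10*(-32)) = -478/(-7 - 320) = -478/(-327) = -478*(-1/327) = 478/327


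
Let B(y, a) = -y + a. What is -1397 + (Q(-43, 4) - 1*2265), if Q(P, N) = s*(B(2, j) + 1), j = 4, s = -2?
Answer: -3668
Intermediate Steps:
B(y, a) = a - y
Q(P, N) = -6 (Q(P, N) = -2*((4 - 1*2) + 1) = -2*((4 - 2) + 1) = -2*(2 + 1) = -2*3 = -6)
-1397 + (Q(-43, 4) - 1*2265) = -1397 + (-6 - 1*2265) = -1397 + (-6 - 2265) = -1397 - 2271 = -3668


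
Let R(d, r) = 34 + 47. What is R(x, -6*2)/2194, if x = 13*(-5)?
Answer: 81/2194 ≈ 0.036919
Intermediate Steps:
x = -65
R(d, r) = 81
R(x, -6*2)/2194 = 81/2194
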